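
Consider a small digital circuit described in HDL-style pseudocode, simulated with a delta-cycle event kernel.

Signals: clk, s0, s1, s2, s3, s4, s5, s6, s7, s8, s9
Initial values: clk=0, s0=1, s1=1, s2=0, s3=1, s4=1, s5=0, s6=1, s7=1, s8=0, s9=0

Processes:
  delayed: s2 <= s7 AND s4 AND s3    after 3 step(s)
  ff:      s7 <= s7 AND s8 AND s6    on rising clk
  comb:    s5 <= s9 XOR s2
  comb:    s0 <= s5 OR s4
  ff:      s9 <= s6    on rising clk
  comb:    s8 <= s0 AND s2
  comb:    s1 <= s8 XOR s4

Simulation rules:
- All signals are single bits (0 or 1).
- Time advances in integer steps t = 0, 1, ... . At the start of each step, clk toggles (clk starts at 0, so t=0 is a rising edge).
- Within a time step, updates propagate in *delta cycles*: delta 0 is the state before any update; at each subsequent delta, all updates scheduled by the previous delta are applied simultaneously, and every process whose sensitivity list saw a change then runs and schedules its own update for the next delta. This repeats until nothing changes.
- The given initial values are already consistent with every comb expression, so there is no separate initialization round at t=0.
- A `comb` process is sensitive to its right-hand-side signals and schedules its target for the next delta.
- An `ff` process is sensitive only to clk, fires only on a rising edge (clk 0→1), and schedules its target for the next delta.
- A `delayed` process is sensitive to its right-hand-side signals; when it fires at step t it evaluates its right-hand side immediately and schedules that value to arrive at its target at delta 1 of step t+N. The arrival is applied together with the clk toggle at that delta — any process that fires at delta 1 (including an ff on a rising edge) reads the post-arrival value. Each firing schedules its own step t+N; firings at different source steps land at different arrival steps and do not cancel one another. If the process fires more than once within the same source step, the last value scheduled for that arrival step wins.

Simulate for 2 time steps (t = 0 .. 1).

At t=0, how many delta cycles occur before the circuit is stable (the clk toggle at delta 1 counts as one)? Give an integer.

[bits: s6,s1,s5,s9,clk,s7,s2,s8,s0,s4,s3]
t=0: Δ0=11000100111 Δ1=11001100111 Δ2=11011000111 Δ3=11111000111 | 3Δ
t=1: Δ0=11111000111 Δ1=11110000111 | 1Δ

3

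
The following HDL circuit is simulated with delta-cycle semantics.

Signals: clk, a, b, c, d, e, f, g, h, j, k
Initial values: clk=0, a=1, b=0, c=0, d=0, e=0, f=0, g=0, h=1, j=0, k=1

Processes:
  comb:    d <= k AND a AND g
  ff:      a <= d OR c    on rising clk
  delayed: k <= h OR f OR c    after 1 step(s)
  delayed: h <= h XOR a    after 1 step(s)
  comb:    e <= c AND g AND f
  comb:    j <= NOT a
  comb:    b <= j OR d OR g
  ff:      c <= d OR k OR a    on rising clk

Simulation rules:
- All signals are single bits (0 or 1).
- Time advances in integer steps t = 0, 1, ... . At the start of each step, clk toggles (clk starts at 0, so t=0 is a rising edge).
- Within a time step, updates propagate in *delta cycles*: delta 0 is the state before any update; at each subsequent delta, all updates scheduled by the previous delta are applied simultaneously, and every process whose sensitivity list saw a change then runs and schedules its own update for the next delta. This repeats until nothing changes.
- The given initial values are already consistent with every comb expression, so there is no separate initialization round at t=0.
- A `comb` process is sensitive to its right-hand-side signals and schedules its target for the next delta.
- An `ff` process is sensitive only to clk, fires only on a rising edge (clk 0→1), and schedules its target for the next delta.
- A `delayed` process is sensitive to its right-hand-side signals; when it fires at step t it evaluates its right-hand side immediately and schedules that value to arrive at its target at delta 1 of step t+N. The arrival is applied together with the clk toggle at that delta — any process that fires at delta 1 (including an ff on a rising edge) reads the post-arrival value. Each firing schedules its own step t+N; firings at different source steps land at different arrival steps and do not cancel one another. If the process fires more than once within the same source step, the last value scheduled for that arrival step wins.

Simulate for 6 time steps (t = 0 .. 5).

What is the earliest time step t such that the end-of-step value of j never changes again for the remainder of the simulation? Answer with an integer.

[bits: f,h,d,j,g,c,k,b,clk,e,a]
t=0: Δ0=01000010001 Δ1=01000010101 Δ2=01000110100 Δ3=01010110100 Δ4=01010111100 | 4Δ
t=1: Δ0=01010111100 Δ1=01010111000 | 1Δ
t=2: Δ0=01010111000 Δ1=01010111100 Δ2=01010111101 Δ3=01000111101 Δ4=01000110101 | 4Δ
t=3: Δ0=01000110101 Δ1=00000110001 | 1Δ
t=4: Δ0=00000110001 Δ1=01000110101 | 1Δ
t=5: Δ0=01000110101 Δ1=00000110001 | 1Δ

2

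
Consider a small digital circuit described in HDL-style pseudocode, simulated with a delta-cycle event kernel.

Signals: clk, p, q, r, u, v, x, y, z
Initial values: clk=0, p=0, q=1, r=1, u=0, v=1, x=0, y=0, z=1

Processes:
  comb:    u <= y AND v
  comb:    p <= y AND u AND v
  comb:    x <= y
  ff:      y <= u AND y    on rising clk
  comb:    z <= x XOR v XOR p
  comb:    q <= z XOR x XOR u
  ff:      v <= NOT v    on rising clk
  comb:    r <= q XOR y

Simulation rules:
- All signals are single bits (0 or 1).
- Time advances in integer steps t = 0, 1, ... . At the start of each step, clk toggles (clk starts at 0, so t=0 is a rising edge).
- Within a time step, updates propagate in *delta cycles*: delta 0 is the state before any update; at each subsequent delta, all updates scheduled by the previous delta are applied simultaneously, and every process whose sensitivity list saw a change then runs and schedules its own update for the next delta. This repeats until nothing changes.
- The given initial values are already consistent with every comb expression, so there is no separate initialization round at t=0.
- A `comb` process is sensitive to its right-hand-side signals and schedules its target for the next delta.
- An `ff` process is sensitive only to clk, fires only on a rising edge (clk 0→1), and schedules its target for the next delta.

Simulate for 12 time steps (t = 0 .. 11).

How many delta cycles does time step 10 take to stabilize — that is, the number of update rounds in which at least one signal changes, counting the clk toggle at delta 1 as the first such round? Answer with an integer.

5

[bits: p,z,v,u,clk,q,x,r,y]
t=0: Δ0=011001010 Δ1=011011010 Δ2=010011010 Δ3=000011010 Δ4=000010010 Δ5=000010000 | 5Δ
t=1: Δ0=000010000 Δ1=000000000 | 1Δ
t=2: Δ0=000000000 Δ1=000010000 Δ2=001010000 Δ3=011010000 Δ4=011011000 Δ5=011011010 | 5Δ
t=3: Δ0=011011010 Δ1=011001010 | 1Δ
t=4: Δ0=011001010 Δ1=011011010 Δ2=010011010 Δ3=000011010 Δ4=000010010 Δ5=000010000 | 5Δ
t=5: Δ0=000010000 Δ1=000000000 | 1Δ
t=6: Δ0=000000000 Δ1=000010000 Δ2=001010000 Δ3=011010000 Δ4=011011000 Δ5=011011010 | 5Δ
t=7: Δ0=011011010 Δ1=011001010 | 1Δ
t=8: Δ0=011001010 Δ1=011011010 Δ2=010011010 Δ3=000011010 Δ4=000010010 Δ5=000010000 | 5Δ
t=9: Δ0=000010000 Δ1=000000000 | 1Δ
t=10: Δ0=000000000 Δ1=000010000 Δ2=001010000 Δ3=011010000 Δ4=011011000 Δ5=011011010 | 5Δ
t=11: Δ0=011011010 Δ1=011001010 | 1Δ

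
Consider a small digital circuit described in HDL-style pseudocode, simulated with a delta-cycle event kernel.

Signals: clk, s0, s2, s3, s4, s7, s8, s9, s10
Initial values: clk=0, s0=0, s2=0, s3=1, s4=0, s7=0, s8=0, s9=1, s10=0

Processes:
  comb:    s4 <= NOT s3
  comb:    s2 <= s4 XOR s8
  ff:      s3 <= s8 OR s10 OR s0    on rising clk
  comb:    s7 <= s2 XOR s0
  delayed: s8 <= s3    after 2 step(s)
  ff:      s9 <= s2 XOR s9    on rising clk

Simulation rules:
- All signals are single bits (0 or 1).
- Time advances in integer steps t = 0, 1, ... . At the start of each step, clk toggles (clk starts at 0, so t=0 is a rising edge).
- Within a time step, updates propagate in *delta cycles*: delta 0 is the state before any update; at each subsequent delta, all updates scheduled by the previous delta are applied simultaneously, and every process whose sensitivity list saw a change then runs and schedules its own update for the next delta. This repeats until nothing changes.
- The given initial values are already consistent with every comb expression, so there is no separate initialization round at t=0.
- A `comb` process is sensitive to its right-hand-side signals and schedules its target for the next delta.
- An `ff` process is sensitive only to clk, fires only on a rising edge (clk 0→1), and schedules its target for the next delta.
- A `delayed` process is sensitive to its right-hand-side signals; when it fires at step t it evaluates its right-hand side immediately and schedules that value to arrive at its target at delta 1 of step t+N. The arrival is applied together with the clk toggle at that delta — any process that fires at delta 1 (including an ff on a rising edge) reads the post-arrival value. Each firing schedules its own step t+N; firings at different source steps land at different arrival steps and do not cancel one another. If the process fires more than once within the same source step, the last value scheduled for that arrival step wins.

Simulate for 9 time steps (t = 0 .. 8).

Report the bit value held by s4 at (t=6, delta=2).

t=0 Δ0: s4=0 s9=1 s8=0 clk=0 s3=1 s7=0 s2=0 s10=0 s0=0
  Δ1: clk:0→1
  Δ2: s3:1→0
  Δ3: s4:0→1
  Δ4: s2:0→1
  Δ5: s7:0→1
  (5Δ to stable)
t=1 Δ0: s4=1 s9=1 s8=0 clk=1 s3=0 s7=1 s2=1 s10=0 s0=0
  Δ1: clk:1→0
  (1Δ to stable)
t=2 Δ0: s4=1 s9=1 s8=0 clk=0 s3=0 s7=1 s2=1 s10=0 s0=0
  Δ1: clk:0→1
  Δ2: s9:1→0
  (2Δ to stable)
t=3 Δ0: s4=1 s9=0 s8=0 clk=1 s3=0 s7=1 s2=1 s10=0 s0=0
  Δ1: clk:1→0
  (1Δ to stable)
t=4 Δ0: s4=1 s9=0 s8=0 clk=0 s3=0 s7=1 s2=1 s10=0 s0=0
  Δ1: clk:0→1
  Δ2: s9:0→1
  (2Δ to stable)
t=5 Δ0: s4=1 s9=1 s8=0 clk=1 s3=0 s7=1 s2=1 s10=0 s0=0
  Δ1: clk:1→0
  (1Δ to stable)
t=6 Δ0: s4=1 s9=1 s8=0 clk=0 s3=0 s7=1 s2=1 s10=0 s0=0
  Δ1: clk:0→1
  Δ2: s9:1→0
  (2Δ to stable)
t=7 Δ0: s4=1 s9=0 s8=0 clk=1 s3=0 s7=1 s2=1 s10=0 s0=0
  Δ1: clk:1→0
  (1Δ to stable)
t=8 Δ0: s4=1 s9=0 s8=0 clk=0 s3=0 s7=1 s2=1 s10=0 s0=0
  Δ1: clk:0→1
  Δ2: s9:0→1
  (2Δ to stable)

1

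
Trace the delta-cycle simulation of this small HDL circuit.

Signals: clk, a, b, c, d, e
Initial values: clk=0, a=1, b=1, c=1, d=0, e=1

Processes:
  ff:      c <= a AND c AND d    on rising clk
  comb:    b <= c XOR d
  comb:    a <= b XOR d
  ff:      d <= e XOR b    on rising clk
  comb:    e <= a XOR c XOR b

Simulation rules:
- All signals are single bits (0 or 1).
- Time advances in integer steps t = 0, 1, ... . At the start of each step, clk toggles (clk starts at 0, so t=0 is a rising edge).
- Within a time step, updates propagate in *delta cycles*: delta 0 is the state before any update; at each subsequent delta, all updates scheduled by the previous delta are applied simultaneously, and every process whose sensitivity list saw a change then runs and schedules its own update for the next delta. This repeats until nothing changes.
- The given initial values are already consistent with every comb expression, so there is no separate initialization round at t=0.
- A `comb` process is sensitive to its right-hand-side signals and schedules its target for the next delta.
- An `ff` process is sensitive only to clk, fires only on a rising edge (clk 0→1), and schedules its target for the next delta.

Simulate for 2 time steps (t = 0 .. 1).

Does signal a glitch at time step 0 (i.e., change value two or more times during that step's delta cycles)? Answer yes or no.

no

t=0 Δ0: e=1 clk=0 b=1 d=0 c=1 a=1
  Δ1: clk:0→1
  Δ2: c:1→0
  Δ3: e:1→0, b:1→0
  Δ4: e:0→1, a:1→0
  Δ5: e:1→0
  (5Δ to stable)
t=1 Δ0: e=0 clk=1 b=0 d=0 c=0 a=0
  Δ1: clk:1→0
  (1Δ to stable)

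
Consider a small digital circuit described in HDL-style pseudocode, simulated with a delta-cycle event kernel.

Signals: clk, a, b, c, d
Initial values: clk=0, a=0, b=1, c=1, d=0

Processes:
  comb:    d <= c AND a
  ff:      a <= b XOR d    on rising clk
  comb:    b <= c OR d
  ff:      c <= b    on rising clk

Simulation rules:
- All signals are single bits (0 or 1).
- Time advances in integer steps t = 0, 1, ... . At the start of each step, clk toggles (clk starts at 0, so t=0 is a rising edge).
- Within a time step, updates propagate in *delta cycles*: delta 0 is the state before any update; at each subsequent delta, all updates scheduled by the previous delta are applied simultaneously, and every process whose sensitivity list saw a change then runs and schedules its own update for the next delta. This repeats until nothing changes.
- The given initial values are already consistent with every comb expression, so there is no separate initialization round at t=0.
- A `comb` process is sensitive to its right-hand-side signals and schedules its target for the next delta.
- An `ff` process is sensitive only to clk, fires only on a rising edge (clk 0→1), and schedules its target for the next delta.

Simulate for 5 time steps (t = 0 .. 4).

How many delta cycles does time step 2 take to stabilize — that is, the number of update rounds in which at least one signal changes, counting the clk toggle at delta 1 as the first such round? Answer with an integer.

3

t=0 Δ0: c=1 a=0 b=1 d=0 clk=0
  Δ1: clk:0→1
  Δ2: a:0→1
  Δ3: d:0→1
  (3Δ to stable)
t=1 Δ0: c=1 a=1 b=1 d=1 clk=1
  Δ1: clk:1→0
  (1Δ to stable)
t=2 Δ0: c=1 a=1 b=1 d=1 clk=0
  Δ1: clk:0→1
  Δ2: a:1→0
  Δ3: d:1→0
  (3Δ to stable)
t=3 Δ0: c=1 a=0 b=1 d=0 clk=1
  Δ1: clk:1→0
  (1Δ to stable)
t=4 Δ0: c=1 a=0 b=1 d=0 clk=0
  Δ1: clk:0→1
  Δ2: a:0→1
  Δ3: d:0→1
  (3Δ to stable)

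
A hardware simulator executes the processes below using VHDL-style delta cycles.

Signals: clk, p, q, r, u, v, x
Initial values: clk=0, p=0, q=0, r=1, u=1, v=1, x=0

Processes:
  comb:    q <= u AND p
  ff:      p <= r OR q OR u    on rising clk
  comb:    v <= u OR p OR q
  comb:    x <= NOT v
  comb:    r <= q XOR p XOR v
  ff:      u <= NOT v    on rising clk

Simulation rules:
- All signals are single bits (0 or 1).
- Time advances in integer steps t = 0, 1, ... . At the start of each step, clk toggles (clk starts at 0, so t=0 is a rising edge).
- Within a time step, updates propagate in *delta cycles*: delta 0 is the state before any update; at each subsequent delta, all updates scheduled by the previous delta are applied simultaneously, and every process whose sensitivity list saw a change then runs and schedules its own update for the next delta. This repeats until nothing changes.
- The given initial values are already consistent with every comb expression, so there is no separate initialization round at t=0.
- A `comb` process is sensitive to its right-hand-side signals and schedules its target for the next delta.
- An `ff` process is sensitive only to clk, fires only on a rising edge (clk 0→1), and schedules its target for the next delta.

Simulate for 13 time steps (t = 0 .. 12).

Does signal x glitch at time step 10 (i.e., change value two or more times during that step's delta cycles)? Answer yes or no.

no

t0.Δ0 q=0 r=1 clk=0 p=0 v=1 x=0 u=1
t0.Δ1 q=0 r=1 clk=1 p=0 v=1 x=0 u=1
t0.Δ2 q=0 r=1 clk=1 p=1 v=1 x=0 u=0
t0.Δ3 q=0 r=0 clk=1 p=1 v=1 x=0 u=0
t1.Δ0 q=0 r=0 clk=1 p=1 v=1 x=0 u=0
t1.Δ1 q=0 r=0 clk=0 p=1 v=1 x=0 u=0
t2.Δ0 q=0 r=0 clk=0 p=1 v=1 x=0 u=0
t2.Δ1 q=0 r=0 clk=1 p=1 v=1 x=0 u=0
t2.Δ2 q=0 r=0 clk=1 p=0 v=1 x=0 u=0
t2.Δ3 q=0 r=1 clk=1 p=0 v=0 x=0 u=0
t2.Δ4 q=0 r=0 clk=1 p=0 v=0 x=1 u=0
t3.Δ0 q=0 r=0 clk=1 p=0 v=0 x=1 u=0
t3.Δ1 q=0 r=0 clk=0 p=0 v=0 x=1 u=0
t4.Δ0 q=0 r=0 clk=0 p=0 v=0 x=1 u=0
t4.Δ1 q=0 r=0 clk=1 p=0 v=0 x=1 u=0
t4.Δ2 q=0 r=0 clk=1 p=0 v=0 x=1 u=1
t4.Δ3 q=0 r=0 clk=1 p=0 v=1 x=1 u=1
t4.Δ4 q=0 r=1 clk=1 p=0 v=1 x=0 u=1
t5.Δ0 q=0 r=1 clk=1 p=0 v=1 x=0 u=1
t5.Δ1 q=0 r=1 clk=0 p=0 v=1 x=0 u=1
t6.Δ0 q=0 r=1 clk=0 p=0 v=1 x=0 u=1
t6.Δ1 q=0 r=1 clk=1 p=0 v=1 x=0 u=1
t6.Δ2 q=0 r=1 clk=1 p=1 v=1 x=0 u=0
t6.Δ3 q=0 r=0 clk=1 p=1 v=1 x=0 u=0
t7.Δ0 q=0 r=0 clk=1 p=1 v=1 x=0 u=0
t7.Δ1 q=0 r=0 clk=0 p=1 v=1 x=0 u=0
t8.Δ0 q=0 r=0 clk=0 p=1 v=1 x=0 u=0
t8.Δ1 q=0 r=0 clk=1 p=1 v=1 x=0 u=0
t8.Δ2 q=0 r=0 clk=1 p=0 v=1 x=0 u=0
t8.Δ3 q=0 r=1 clk=1 p=0 v=0 x=0 u=0
t8.Δ4 q=0 r=0 clk=1 p=0 v=0 x=1 u=0
t9.Δ0 q=0 r=0 clk=1 p=0 v=0 x=1 u=0
t9.Δ1 q=0 r=0 clk=0 p=0 v=0 x=1 u=0
t10.Δ0 q=0 r=0 clk=0 p=0 v=0 x=1 u=0
t10.Δ1 q=0 r=0 clk=1 p=0 v=0 x=1 u=0
t10.Δ2 q=0 r=0 clk=1 p=0 v=0 x=1 u=1
t10.Δ3 q=0 r=0 clk=1 p=0 v=1 x=1 u=1
t10.Δ4 q=0 r=1 clk=1 p=0 v=1 x=0 u=1
t11.Δ0 q=0 r=1 clk=1 p=0 v=1 x=0 u=1
t11.Δ1 q=0 r=1 clk=0 p=0 v=1 x=0 u=1
t12.Δ0 q=0 r=1 clk=0 p=0 v=1 x=0 u=1
t12.Δ1 q=0 r=1 clk=1 p=0 v=1 x=0 u=1
t12.Δ2 q=0 r=1 clk=1 p=1 v=1 x=0 u=0
t12.Δ3 q=0 r=0 clk=1 p=1 v=1 x=0 u=0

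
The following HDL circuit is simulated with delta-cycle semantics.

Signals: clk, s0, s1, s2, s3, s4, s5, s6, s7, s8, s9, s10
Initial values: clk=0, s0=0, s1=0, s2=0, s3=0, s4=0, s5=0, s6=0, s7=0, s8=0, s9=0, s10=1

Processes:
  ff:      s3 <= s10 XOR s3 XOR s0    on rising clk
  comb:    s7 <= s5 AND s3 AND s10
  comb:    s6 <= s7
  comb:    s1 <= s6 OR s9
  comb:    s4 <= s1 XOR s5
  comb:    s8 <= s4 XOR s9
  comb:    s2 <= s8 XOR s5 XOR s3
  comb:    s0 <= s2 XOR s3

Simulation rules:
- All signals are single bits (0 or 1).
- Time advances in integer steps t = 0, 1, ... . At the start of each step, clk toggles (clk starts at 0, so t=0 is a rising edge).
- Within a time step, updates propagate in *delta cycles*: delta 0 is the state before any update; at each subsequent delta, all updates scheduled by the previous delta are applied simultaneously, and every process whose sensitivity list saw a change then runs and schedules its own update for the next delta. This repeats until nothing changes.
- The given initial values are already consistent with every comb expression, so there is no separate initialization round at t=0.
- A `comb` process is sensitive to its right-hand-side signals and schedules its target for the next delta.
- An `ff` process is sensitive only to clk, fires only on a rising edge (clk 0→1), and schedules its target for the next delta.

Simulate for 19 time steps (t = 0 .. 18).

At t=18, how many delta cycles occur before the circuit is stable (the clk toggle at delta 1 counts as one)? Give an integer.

4

t0.Δ0 clk=0 s10=1 s1=0 s0=0 s8=0 s4=0 s6=0 s5=0 s7=0 s9=0 s3=0 s2=0
t0.Δ1 clk=1 s10=1 s1=0 s0=0 s8=0 s4=0 s6=0 s5=0 s7=0 s9=0 s3=0 s2=0
t0.Δ2 clk=1 s10=1 s1=0 s0=0 s8=0 s4=0 s6=0 s5=0 s7=0 s9=0 s3=1 s2=0
t0.Δ3 clk=1 s10=1 s1=0 s0=1 s8=0 s4=0 s6=0 s5=0 s7=0 s9=0 s3=1 s2=1
t0.Δ4 clk=1 s10=1 s1=0 s0=0 s8=0 s4=0 s6=0 s5=0 s7=0 s9=0 s3=1 s2=1
t1.Δ0 clk=1 s10=1 s1=0 s0=0 s8=0 s4=0 s6=0 s5=0 s7=0 s9=0 s3=1 s2=1
t1.Δ1 clk=0 s10=1 s1=0 s0=0 s8=0 s4=0 s6=0 s5=0 s7=0 s9=0 s3=1 s2=1
t2.Δ0 clk=0 s10=1 s1=0 s0=0 s8=0 s4=0 s6=0 s5=0 s7=0 s9=0 s3=1 s2=1
t2.Δ1 clk=1 s10=1 s1=0 s0=0 s8=0 s4=0 s6=0 s5=0 s7=0 s9=0 s3=1 s2=1
t2.Δ2 clk=1 s10=1 s1=0 s0=0 s8=0 s4=0 s6=0 s5=0 s7=0 s9=0 s3=0 s2=1
t2.Δ3 clk=1 s10=1 s1=0 s0=1 s8=0 s4=0 s6=0 s5=0 s7=0 s9=0 s3=0 s2=0
t2.Δ4 clk=1 s10=1 s1=0 s0=0 s8=0 s4=0 s6=0 s5=0 s7=0 s9=0 s3=0 s2=0
t3.Δ0 clk=1 s10=1 s1=0 s0=0 s8=0 s4=0 s6=0 s5=0 s7=0 s9=0 s3=0 s2=0
t3.Δ1 clk=0 s10=1 s1=0 s0=0 s8=0 s4=0 s6=0 s5=0 s7=0 s9=0 s3=0 s2=0
t4.Δ0 clk=0 s10=1 s1=0 s0=0 s8=0 s4=0 s6=0 s5=0 s7=0 s9=0 s3=0 s2=0
t4.Δ1 clk=1 s10=1 s1=0 s0=0 s8=0 s4=0 s6=0 s5=0 s7=0 s9=0 s3=0 s2=0
t4.Δ2 clk=1 s10=1 s1=0 s0=0 s8=0 s4=0 s6=0 s5=0 s7=0 s9=0 s3=1 s2=0
t4.Δ3 clk=1 s10=1 s1=0 s0=1 s8=0 s4=0 s6=0 s5=0 s7=0 s9=0 s3=1 s2=1
t4.Δ4 clk=1 s10=1 s1=0 s0=0 s8=0 s4=0 s6=0 s5=0 s7=0 s9=0 s3=1 s2=1
t5.Δ0 clk=1 s10=1 s1=0 s0=0 s8=0 s4=0 s6=0 s5=0 s7=0 s9=0 s3=1 s2=1
t5.Δ1 clk=0 s10=1 s1=0 s0=0 s8=0 s4=0 s6=0 s5=0 s7=0 s9=0 s3=1 s2=1
t6.Δ0 clk=0 s10=1 s1=0 s0=0 s8=0 s4=0 s6=0 s5=0 s7=0 s9=0 s3=1 s2=1
t6.Δ1 clk=1 s10=1 s1=0 s0=0 s8=0 s4=0 s6=0 s5=0 s7=0 s9=0 s3=1 s2=1
t6.Δ2 clk=1 s10=1 s1=0 s0=0 s8=0 s4=0 s6=0 s5=0 s7=0 s9=0 s3=0 s2=1
t6.Δ3 clk=1 s10=1 s1=0 s0=1 s8=0 s4=0 s6=0 s5=0 s7=0 s9=0 s3=0 s2=0
t6.Δ4 clk=1 s10=1 s1=0 s0=0 s8=0 s4=0 s6=0 s5=0 s7=0 s9=0 s3=0 s2=0
t7.Δ0 clk=1 s10=1 s1=0 s0=0 s8=0 s4=0 s6=0 s5=0 s7=0 s9=0 s3=0 s2=0
t7.Δ1 clk=0 s10=1 s1=0 s0=0 s8=0 s4=0 s6=0 s5=0 s7=0 s9=0 s3=0 s2=0
t8.Δ0 clk=0 s10=1 s1=0 s0=0 s8=0 s4=0 s6=0 s5=0 s7=0 s9=0 s3=0 s2=0
t8.Δ1 clk=1 s10=1 s1=0 s0=0 s8=0 s4=0 s6=0 s5=0 s7=0 s9=0 s3=0 s2=0
t8.Δ2 clk=1 s10=1 s1=0 s0=0 s8=0 s4=0 s6=0 s5=0 s7=0 s9=0 s3=1 s2=0
t8.Δ3 clk=1 s10=1 s1=0 s0=1 s8=0 s4=0 s6=0 s5=0 s7=0 s9=0 s3=1 s2=1
t8.Δ4 clk=1 s10=1 s1=0 s0=0 s8=0 s4=0 s6=0 s5=0 s7=0 s9=0 s3=1 s2=1
t9.Δ0 clk=1 s10=1 s1=0 s0=0 s8=0 s4=0 s6=0 s5=0 s7=0 s9=0 s3=1 s2=1
t9.Δ1 clk=0 s10=1 s1=0 s0=0 s8=0 s4=0 s6=0 s5=0 s7=0 s9=0 s3=1 s2=1
t10.Δ0 clk=0 s10=1 s1=0 s0=0 s8=0 s4=0 s6=0 s5=0 s7=0 s9=0 s3=1 s2=1
t10.Δ1 clk=1 s10=1 s1=0 s0=0 s8=0 s4=0 s6=0 s5=0 s7=0 s9=0 s3=1 s2=1
t10.Δ2 clk=1 s10=1 s1=0 s0=0 s8=0 s4=0 s6=0 s5=0 s7=0 s9=0 s3=0 s2=1
t10.Δ3 clk=1 s10=1 s1=0 s0=1 s8=0 s4=0 s6=0 s5=0 s7=0 s9=0 s3=0 s2=0
t10.Δ4 clk=1 s10=1 s1=0 s0=0 s8=0 s4=0 s6=0 s5=0 s7=0 s9=0 s3=0 s2=0
t11.Δ0 clk=1 s10=1 s1=0 s0=0 s8=0 s4=0 s6=0 s5=0 s7=0 s9=0 s3=0 s2=0
t11.Δ1 clk=0 s10=1 s1=0 s0=0 s8=0 s4=0 s6=0 s5=0 s7=0 s9=0 s3=0 s2=0
t12.Δ0 clk=0 s10=1 s1=0 s0=0 s8=0 s4=0 s6=0 s5=0 s7=0 s9=0 s3=0 s2=0
t12.Δ1 clk=1 s10=1 s1=0 s0=0 s8=0 s4=0 s6=0 s5=0 s7=0 s9=0 s3=0 s2=0
t12.Δ2 clk=1 s10=1 s1=0 s0=0 s8=0 s4=0 s6=0 s5=0 s7=0 s9=0 s3=1 s2=0
t12.Δ3 clk=1 s10=1 s1=0 s0=1 s8=0 s4=0 s6=0 s5=0 s7=0 s9=0 s3=1 s2=1
t12.Δ4 clk=1 s10=1 s1=0 s0=0 s8=0 s4=0 s6=0 s5=0 s7=0 s9=0 s3=1 s2=1
t13.Δ0 clk=1 s10=1 s1=0 s0=0 s8=0 s4=0 s6=0 s5=0 s7=0 s9=0 s3=1 s2=1
t13.Δ1 clk=0 s10=1 s1=0 s0=0 s8=0 s4=0 s6=0 s5=0 s7=0 s9=0 s3=1 s2=1
t14.Δ0 clk=0 s10=1 s1=0 s0=0 s8=0 s4=0 s6=0 s5=0 s7=0 s9=0 s3=1 s2=1
t14.Δ1 clk=1 s10=1 s1=0 s0=0 s8=0 s4=0 s6=0 s5=0 s7=0 s9=0 s3=1 s2=1
t14.Δ2 clk=1 s10=1 s1=0 s0=0 s8=0 s4=0 s6=0 s5=0 s7=0 s9=0 s3=0 s2=1
t14.Δ3 clk=1 s10=1 s1=0 s0=1 s8=0 s4=0 s6=0 s5=0 s7=0 s9=0 s3=0 s2=0
t14.Δ4 clk=1 s10=1 s1=0 s0=0 s8=0 s4=0 s6=0 s5=0 s7=0 s9=0 s3=0 s2=0
t15.Δ0 clk=1 s10=1 s1=0 s0=0 s8=0 s4=0 s6=0 s5=0 s7=0 s9=0 s3=0 s2=0
t15.Δ1 clk=0 s10=1 s1=0 s0=0 s8=0 s4=0 s6=0 s5=0 s7=0 s9=0 s3=0 s2=0
t16.Δ0 clk=0 s10=1 s1=0 s0=0 s8=0 s4=0 s6=0 s5=0 s7=0 s9=0 s3=0 s2=0
t16.Δ1 clk=1 s10=1 s1=0 s0=0 s8=0 s4=0 s6=0 s5=0 s7=0 s9=0 s3=0 s2=0
t16.Δ2 clk=1 s10=1 s1=0 s0=0 s8=0 s4=0 s6=0 s5=0 s7=0 s9=0 s3=1 s2=0
t16.Δ3 clk=1 s10=1 s1=0 s0=1 s8=0 s4=0 s6=0 s5=0 s7=0 s9=0 s3=1 s2=1
t16.Δ4 clk=1 s10=1 s1=0 s0=0 s8=0 s4=0 s6=0 s5=0 s7=0 s9=0 s3=1 s2=1
t17.Δ0 clk=1 s10=1 s1=0 s0=0 s8=0 s4=0 s6=0 s5=0 s7=0 s9=0 s3=1 s2=1
t17.Δ1 clk=0 s10=1 s1=0 s0=0 s8=0 s4=0 s6=0 s5=0 s7=0 s9=0 s3=1 s2=1
t18.Δ0 clk=0 s10=1 s1=0 s0=0 s8=0 s4=0 s6=0 s5=0 s7=0 s9=0 s3=1 s2=1
t18.Δ1 clk=1 s10=1 s1=0 s0=0 s8=0 s4=0 s6=0 s5=0 s7=0 s9=0 s3=1 s2=1
t18.Δ2 clk=1 s10=1 s1=0 s0=0 s8=0 s4=0 s6=0 s5=0 s7=0 s9=0 s3=0 s2=1
t18.Δ3 clk=1 s10=1 s1=0 s0=1 s8=0 s4=0 s6=0 s5=0 s7=0 s9=0 s3=0 s2=0
t18.Δ4 clk=1 s10=1 s1=0 s0=0 s8=0 s4=0 s6=0 s5=0 s7=0 s9=0 s3=0 s2=0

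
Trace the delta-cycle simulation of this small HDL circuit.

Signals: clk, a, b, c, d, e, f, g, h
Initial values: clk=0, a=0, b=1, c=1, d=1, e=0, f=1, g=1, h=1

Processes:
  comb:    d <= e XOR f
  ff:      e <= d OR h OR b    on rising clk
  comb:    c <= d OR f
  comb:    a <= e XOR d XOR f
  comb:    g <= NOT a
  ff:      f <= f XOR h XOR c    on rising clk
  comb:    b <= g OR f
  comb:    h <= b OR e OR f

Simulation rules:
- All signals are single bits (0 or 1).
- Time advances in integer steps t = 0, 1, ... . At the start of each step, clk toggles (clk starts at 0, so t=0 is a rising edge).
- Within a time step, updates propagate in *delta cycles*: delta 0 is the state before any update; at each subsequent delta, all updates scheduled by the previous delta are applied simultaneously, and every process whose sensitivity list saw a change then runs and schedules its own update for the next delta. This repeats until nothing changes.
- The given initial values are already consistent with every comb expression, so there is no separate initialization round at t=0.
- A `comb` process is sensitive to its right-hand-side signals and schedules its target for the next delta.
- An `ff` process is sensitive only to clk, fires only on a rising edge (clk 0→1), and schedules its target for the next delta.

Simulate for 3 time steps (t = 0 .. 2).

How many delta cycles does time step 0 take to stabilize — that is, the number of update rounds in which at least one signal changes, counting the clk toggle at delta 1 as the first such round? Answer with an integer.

t=0 Δ0: g=1 d=1 e=0 f=1 clk=0 h=1 a=0 b=1 c=1
  Δ1: clk:0→1
  Δ2: e:0→1
  Δ3: d:1→0, a:0→1
  Δ4: g:1→0, a:1→0
  Δ5: g:0→1
  (5Δ to stable)
t=1 Δ0: g=1 d=0 e=1 f=1 clk=1 h=1 a=0 b=1 c=1
  Δ1: clk:1→0
  (1Δ to stable)
t=2 Δ0: g=1 d=0 e=1 f=1 clk=0 h=1 a=0 b=1 c=1
  Δ1: clk:0→1
  (1Δ to stable)

5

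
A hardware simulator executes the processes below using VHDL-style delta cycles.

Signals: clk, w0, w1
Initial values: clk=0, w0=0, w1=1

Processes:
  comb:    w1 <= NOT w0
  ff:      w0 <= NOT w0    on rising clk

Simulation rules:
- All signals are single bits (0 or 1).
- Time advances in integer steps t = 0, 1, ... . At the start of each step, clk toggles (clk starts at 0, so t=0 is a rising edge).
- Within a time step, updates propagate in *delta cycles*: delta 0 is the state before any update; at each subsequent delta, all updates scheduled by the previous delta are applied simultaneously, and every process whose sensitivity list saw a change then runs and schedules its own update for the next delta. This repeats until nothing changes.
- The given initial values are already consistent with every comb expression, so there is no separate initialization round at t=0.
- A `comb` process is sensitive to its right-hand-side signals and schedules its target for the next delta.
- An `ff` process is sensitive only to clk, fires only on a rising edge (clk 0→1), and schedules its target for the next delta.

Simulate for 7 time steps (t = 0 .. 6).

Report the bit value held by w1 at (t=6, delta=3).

t0.Δ0 w1=1 w0=0 clk=0
t0.Δ1 w1=1 w0=0 clk=1
t0.Δ2 w1=1 w0=1 clk=1
t0.Δ3 w1=0 w0=1 clk=1
t1.Δ0 w1=0 w0=1 clk=1
t1.Δ1 w1=0 w0=1 clk=0
t2.Δ0 w1=0 w0=1 clk=0
t2.Δ1 w1=0 w0=1 clk=1
t2.Δ2 w1=0 w0=0 clk=1
t2.Δ3 w1=1 w0=0 clk=1
t3.Δ0 w1=1 w0=0 clk=1
t3.Δ1 w1=1 w0=0 clk=0
t4.Δ0 w1=1 w0=0 clk=0
t4.Δ1 w1=1 w0=0 clk=1
t4.Δ2 w1=1 w0=1 clk=1
t4.Δ3 w1=0 w0=1 clk=1
t5.Δ0 w1=0 w0=1 clk=1
t5.Δ1 w1=0 w0=1 clk=0
t6.Δ0 w1=0 w0=1 clk=0
t6.Δ1 w1=0 w0=1 clk=1
t6.Δ2 w1=0 w0=0 clk=1
t6.Δ3 w1=1 w0=0 clk=1

1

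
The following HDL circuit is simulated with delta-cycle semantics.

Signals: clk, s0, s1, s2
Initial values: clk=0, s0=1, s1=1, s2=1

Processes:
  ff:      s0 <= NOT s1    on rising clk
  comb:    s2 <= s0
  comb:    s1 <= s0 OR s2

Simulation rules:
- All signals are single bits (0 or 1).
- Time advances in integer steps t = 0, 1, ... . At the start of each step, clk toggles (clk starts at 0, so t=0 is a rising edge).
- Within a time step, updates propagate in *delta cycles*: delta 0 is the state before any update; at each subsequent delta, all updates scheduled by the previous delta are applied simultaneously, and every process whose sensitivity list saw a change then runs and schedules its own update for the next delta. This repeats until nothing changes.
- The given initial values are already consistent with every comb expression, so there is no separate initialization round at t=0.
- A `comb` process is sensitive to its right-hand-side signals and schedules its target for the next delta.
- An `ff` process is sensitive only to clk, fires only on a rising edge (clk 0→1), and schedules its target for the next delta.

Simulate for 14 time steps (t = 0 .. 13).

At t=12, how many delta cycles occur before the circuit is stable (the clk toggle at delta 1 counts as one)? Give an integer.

4

[bits: s2,s0,s1,clk]
t=0: Δ0=1110 Δ1=1111 Δ2=1011 Δ3=0011 Δ4=0001 | 4Δ
t=1: Δ0=0001 Δ1=0000 | 1Δ
t=2: Δ0=0000 Δ1=0001 Δ2=0101 Δ3=1111 | 3Δ
t=3: Δ0=1111 Δ1=1110 | 1Δ
t=4: Δ0=1110 Δ1=1111 Δ2=1011 Δ3=0011 Δ4=0001 | 4Δ
t=5: Δ0=0001 Δ1=0000 | 1Δ
t=6: Δ0=0000 Δ1=0001 Δ2=0101 Δ3=1111 | 3Δ
t=7: Δ0=1111 Δ1=1110 | 1Δ
t=8: Δ0=1110 Δ1=1111 Δ2=1011 Δ3=0011 Δ4=0001 | 4Δ
t=9: Δ0=0001 Δ1=0000 | 1Δ
t=10: Δ0=0000 Δ1=0001 Δ2=0101 Δ3=1111 | 3Δ
t=11: Δ0=1111 Δ1=1110 | 1Δ
t=12: Δ0=1110 Δ1=1111 Δ2=1011 Δ3=0011 Δ4=0001 | 4Δ
t=13: Δ0=0001 Δ1=0000 | 1Δ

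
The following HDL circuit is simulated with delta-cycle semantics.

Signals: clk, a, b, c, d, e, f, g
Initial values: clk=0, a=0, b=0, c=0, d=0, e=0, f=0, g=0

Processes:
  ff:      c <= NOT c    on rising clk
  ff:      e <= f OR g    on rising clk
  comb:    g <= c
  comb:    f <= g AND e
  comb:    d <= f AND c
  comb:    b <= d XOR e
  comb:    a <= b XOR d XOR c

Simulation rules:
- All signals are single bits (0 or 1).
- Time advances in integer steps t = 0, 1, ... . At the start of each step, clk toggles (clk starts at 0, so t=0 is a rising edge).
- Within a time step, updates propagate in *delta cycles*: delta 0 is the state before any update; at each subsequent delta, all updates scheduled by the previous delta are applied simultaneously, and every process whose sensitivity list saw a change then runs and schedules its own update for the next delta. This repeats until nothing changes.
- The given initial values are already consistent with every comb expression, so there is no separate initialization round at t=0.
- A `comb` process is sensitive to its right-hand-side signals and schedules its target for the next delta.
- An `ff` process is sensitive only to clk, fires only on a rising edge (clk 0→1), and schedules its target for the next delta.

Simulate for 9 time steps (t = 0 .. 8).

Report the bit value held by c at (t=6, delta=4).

0

[bits: b,g,clk,f,e,c,d,a]
t=0: Δ0=00000000 Δ1=00100000 Δ2=00100100 Δ3=01100101 | 3Δ
t=1: Δ0=01100101 Δ1=01000101 | 1Δ
t=2: Δ0=01000101 Δ1=01100101 Δ2=01101001 Δ3=10111000 Δ4=10101001 | 4Δ
t=3: Δ0=10101001 Δ1=10001001 | 1Δ
t=4: Δ0=10001001 Δ1=10101001 Δ2=10100101 Δ3=01100100 Δ4=01100101 | 4Δ
t=5: Δ0=01100101 Δ1=01000101 | 1Δ
t=6: Δ0=01000101 Δ1=01100101 Δ2=01101001 Δ3=10111000 Δ4=10101001 | 4Δ
t=7: Δ0=10101001 Δ1=10001001 | 1Δ
t=8: Δ0=10001001 Δ1=10101001 Δ2=10100101 Δ3=01100100 Δ4=01100101 | 4Δ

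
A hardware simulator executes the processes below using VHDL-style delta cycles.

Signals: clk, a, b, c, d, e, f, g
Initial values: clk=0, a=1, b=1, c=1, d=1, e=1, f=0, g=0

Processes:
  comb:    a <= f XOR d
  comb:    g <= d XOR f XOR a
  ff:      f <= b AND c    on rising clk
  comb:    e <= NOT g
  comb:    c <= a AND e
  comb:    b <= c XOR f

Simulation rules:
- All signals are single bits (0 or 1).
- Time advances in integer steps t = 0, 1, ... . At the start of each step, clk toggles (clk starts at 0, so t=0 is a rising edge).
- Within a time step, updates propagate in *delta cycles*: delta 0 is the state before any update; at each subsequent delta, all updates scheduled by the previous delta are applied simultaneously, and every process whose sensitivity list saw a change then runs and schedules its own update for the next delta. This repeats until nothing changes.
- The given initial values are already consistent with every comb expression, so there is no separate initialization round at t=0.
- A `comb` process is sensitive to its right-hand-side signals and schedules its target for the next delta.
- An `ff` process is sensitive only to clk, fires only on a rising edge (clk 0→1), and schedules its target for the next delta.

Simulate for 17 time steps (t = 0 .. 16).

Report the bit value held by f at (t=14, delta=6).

t0.Δ0 g=0 f=0 d=1 a=1 b=1 e=1 clk=0 c=1
t0.Δ1 g=0 f=0 d=1 a=1 b=1 e=1 clk=1 c=1
t0.Δ2 g=0 f=1 d=1 a=1 b=1 e=1 clk=1 c=1
t0.Δ3 g=1 f=1 d=1 a=0 b=0 e=1 clk=1 c=1
t0.Δ4 g=0 f=1 d=1 a=0 b=0 e=0 clk=1 c=0
t0.Δ5 g=0 f=1 d=1 a=0 b=1 e=1 clk=1 c=0
t1.Δ0 g=0 f=1 d=1 a=0 b=1 e=1 clk=1 c=0
t1.Δ1 g=0 f=1 d=1 a=0 b=1 e=1 clk=0 c=0
t2.Δ0 g=0 f=1 d=1 a=0 b=1 e=1 clk=0 c=0
t2.Δ1 g=0 f=1 d=1 a=0 b=1 e=1 clk=1 c=0
t2.Δ2 g=0 f=0 d=1 a=0 b=1 e=1 clk=1 c=0
t2.Δ3 g=1 f=0 d=1 a=1 b=0 e=1 clk=1 c=0
t2.Δ4 g=0 f=0 d=1 a=1 b=0 e=0 clk=1 c=1
t2.Δ5 g=0 f=0 d=1 a=1 b=1 e=1 clk=1 c=0
t2.Δ6 g=0 f=0 d=1 a=1 b=0 e=1 clk=1 c=1
t2.Δ7 g=0 f=0 d=1 a=1 b=1 e=1 clk=1 c=1
t3.Δ0 g=0 f=0 d=1 a=1 b=1 e=1 clk=1 c=1
t3.Δ1 g=0 f=0 d=1 a=1 b=1 e=1 clk=0 c=1
t4.Δ0 g=0 f=0 d=1 a=1 b=1 e=1 clk=0 c=1
t4.Δ1 g=0 f=0 d=1 a=1 b=1 e=1 clk=1 c=1
t4.Δ2 g=0 f=1 d=1 a=1 b=1 e=1 clk=1 c=1
t4.Δ3 g=1 f=1 d=1 a=0 b=0 e=1 clk=1 c=1
t4.Δ4 g=0 f=1 d=1 a=0 b=0 e=0 clk=1 c=0
t4.Δ5 g=0 f=1 d=1 a=0 b=1 e=1 clk=1 c=0
t5.Δ0 g=0 f=1 d=1 a=0 b=1 e=1 clk=1 c=0
t5.Δ1 g=0 f=1 d=1 a=0 b=1 e=1 clk=0 c=0
t6.Δ0 g=0 f=1 d=1 a=0 b=1 e=1 clk=0 c=0
t6.Δ1 g=0 f=1 d=1 a=0 b=1 e=1 clk=1 c=0
t6.Δ2 g=0 f=0 d=1 a=0 b=1 e=1 clk=1 c=0
t6.Δ3 g=1 f=0 d=1 a=1 b=0 e=1 clk=1 c=0
t6.Δ4 g=0 f=0 d=1 a=1 b=0 e=0 clk=1 c=1
t6.Δ5 g=0 f=0 d=1 a=1 b=1 e=1 clk=1 c=0
t6.Δ6 g=0 f=0 d=1 a=1 b=0 e=1 clk=1 c=1
t6.Δ7 g=0 f=0 d=1 a=1 b=1 e=1 clk=1 c=1
t7.Δ0 g=0 f=0 d=1 a=1 b=1 e=1 clk=1 c=1
t7.Δ1 g=0 f=0 d=1 a=1 b=1 e=1 clk=0 c=1
t8.Δ0 g=0 f=0 d=1 a=1 b=1 e=1 clk=0 c=1
t8.Δ1 g=0 f=0 d=1 a=1 b=1 e=1 clk=1 c=1
t8.Δ2 g=0 f=1 d=1 a=1 b=1 e=1 clk=1 c=1
t8.Δ3 g=1 f=1 d=1 a=0 b=0 e=1 clk=1 c=1
t8.Δ4 g=0 f=1 d=1 a=0 b=0 e=0 clk=1 c=0
t8.Δ5 g=0 f=1 d=1 a=0 b=1 e=1 clk=1 c=0
t9.Δ0 g=0 f=1 d=1 a=0 b=1 e=1 clk=1 c=0
t9.Δ1 g=0 f=1 d=1 a=0 b=1 e=1 clk=0 c=0
t10.Δ0 g=0 f=1 d=1 a=0 b=1 e=1 clk=0 c=0
t10.Δ1 g=0 f=1 d=1 a=0 b=1 e=1 clk=1 c=0
t10.Δ2 g=0 f=0 d=1 a=0 b=1 e=1 clk=1 c=0
t10.Δ3 g=1 f=0 d=1 a=1 b=0 e=1 clk=1 c=0
t10.Δ4 g=0 f=0 d=1 a=1 b=0 e=0 clk=1 c=1
t10.Δ5 g=0 f=0 d=1 a=1 b=1 e=1 clk=1 c=0
t10.Δ6 g=0 f=0 d=1 a=1 b=0 e=1 clk=1 c=1
t10.Δ7 g=0 f=0 d=1 a=1 b=1 e=1 clk=1 c=1
t11.Δ0 g=0 f=0 d=1 a=1 b=1 e=1 clk=1 c=1
t11.Δ1 g=0 f=0 d=1 a=1 b=1 e=1 clk=0 c=1
t12.Δ0 g=0 f=0 d=1 a=1 b=1 e=1 clk=0 c=1
t12.Δ1 g=0 f=0 d=1 a=1 b=1 e=1 clk=1 c=1
t12.Δ2 g=0 f=1 d=1 a=1 b=1 e=1 clk=1 c=1
t12.Δ3 g=1 f=1 d=1 a=0 b=0 e=1 clk=1 c=1
t12.Δ4 g=0 f=1 d=1 a=0 b=0 e=0 clk=1 c=0
t12.Δ5 g=0 f=1 d=1 a=0 b=1 e=1 clk=1 c=0
t13.Δ0 g=0 f=1 d=1 a=0 b=1 e=1 clk=1 c=0
t13.Δ1 g=0 f=1 d=1 a=0 b=1 e=1 clk=0 c=0
t14.Δ0 g=0 f=1 d=1 a=0 b=1 e=1 clk=0 c=0
t14.Δ1 g=0 f=1 d=1 a=0 b=1 e=1 clk=1 c=0
t14.Δ2 g=0 f=0 d=1 a=0 b=1 e=1 clk=1 c=0
t14.Δ3 g=1 f=0 d=1 a=1 b=0 e=1 clk=1 c=0
t14.Δ4 g=0 f=0 d=1 a=1 b=0 e=0 clk=1 c=1
t14.Δ5 g=0 f=0 d=1 a=1 b=1 e=1 clk=1 c=0
t14.Δ6 g=0 f=0 d=1 a=1 b=0 e=1 clk=1 c=1
t14.Δ7 g=0 f=0 d=1 a=1 b=1 e=1 clk=1 c=1
t15.Δ0 g=0 f=0 d=1 a=1 b=1 e=1 clk=1 c=1
t15.Δ1 g=0 f=0 d=1 a=1 b=1 e=1 clk=0 c=1
t16.Δ0 g=0 f=0 d=1 a=1 b=1 e=1 clk=0 c=1
t16.Δ1 g=0 f=0 d=1 a=1 b=1 e=1 clk=1 c=1
t16.Δ2 g=0 f=1 d=1 a=1 b=1 e=1 clk=1 c=1
t16.Δ3 g=1 f=1 d=1 a=0 b=0 e=1 clk=1 c=1
t16.Δ4 g=0 f=1 d=1 a=0 b=0 e=0 clk=1 c=0
t16.Δ5 g=0 f=1 d=1 a=0 b=1 e=1 clk=1 c=0

0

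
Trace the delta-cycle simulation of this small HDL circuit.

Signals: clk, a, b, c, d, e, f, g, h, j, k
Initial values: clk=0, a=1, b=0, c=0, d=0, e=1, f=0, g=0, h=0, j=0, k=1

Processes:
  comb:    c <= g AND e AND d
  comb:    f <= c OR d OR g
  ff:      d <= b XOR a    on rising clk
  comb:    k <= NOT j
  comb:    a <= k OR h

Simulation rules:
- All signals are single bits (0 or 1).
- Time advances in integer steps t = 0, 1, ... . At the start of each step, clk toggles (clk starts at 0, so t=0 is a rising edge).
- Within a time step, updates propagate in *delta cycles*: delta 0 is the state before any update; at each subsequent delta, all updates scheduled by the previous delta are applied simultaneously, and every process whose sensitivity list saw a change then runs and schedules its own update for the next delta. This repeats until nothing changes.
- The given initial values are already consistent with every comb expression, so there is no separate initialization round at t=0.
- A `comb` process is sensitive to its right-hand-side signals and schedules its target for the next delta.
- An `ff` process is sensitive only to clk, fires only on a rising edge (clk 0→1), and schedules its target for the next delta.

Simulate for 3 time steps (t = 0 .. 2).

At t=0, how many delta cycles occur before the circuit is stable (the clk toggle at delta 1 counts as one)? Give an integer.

3

t0.Δ0 a=1 j=0 c=0 g=0 b=0 k=1 f=0 clk=0 h=0 d=0 e=1
t0.Δ1 a=1 j=0 c=0 g=0 b=0 k=1 f=0 clk=1 h=0 d=0 e=1
t0.Δ2 a=1 j=0 c=0 g=0 b=0 k=1 f=0 clk=1 h=0 d=1 e=1
t0.Δ3 a=1 j=0 c=0 g=0 b=0 k=1 f=1 clk=1 h=0 d=1 e=1
t1.Δ0 a=1 j=0 c=0 g=0 b=0 k=1 f=1 clk=1 h=0 d=1 e=1
t1.Δ1 a=1 j=0 c=0 g=0 b=0 k=1 f=1 clk=0 h=0 d=1 e=1
t2.Δ0 a=1 j=0 c=0 g=0 b=0 k=1 f=1 clk=0 h=0 d=1 e=1
t2.Δ1 a=1 j=0 c=0 g=0 b=0 k=1 f=1 clk=1 h=0 d=1 e=1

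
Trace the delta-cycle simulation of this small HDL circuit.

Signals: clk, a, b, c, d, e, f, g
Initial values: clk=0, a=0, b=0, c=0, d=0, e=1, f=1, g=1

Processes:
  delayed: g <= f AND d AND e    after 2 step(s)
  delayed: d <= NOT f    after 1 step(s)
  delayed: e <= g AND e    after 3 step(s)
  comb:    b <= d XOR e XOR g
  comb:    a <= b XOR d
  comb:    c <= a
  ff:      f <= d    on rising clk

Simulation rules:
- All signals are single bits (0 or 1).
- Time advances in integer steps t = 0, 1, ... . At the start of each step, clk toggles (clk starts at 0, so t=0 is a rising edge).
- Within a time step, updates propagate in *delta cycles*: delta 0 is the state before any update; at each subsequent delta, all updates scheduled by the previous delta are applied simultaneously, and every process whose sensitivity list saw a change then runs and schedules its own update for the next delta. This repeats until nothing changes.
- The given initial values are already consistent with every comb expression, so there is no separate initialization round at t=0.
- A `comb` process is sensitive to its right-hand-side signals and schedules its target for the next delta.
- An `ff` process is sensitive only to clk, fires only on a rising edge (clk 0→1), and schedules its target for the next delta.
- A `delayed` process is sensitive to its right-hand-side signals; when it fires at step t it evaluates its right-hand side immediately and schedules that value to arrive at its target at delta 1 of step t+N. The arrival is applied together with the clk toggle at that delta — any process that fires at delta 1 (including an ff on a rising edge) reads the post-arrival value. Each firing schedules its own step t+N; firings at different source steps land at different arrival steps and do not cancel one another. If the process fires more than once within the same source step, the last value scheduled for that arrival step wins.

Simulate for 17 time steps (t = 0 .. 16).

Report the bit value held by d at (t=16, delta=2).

0

t=0 Δ0: clk=0 b=0 g=1 d=0 a=0 f=1 e=1 c=0
  Δ1: clk:0→1
  Δ2: f:1→0
  (2Δ to stable)
t=1 Δ0: clk=1 b=0 g=1 d=0 a=0 f=0 e=1 c=0
  Δ1: clk:1→0, d:0→1
  Δ2: b:0→1, a:0→1
  Δ3: a:1→0, c:0→1
  Δ4: c:1→0
  (4Δ to stable)
t=2 Δ0: clk=0 b=1 g=1 d=1 a=0 f=0 e=1 c=0
  Δ1: clk:0→1, g:1→0
  Δ2: b:1→0, f:0→1
  Δ3: a:0→1
  Δ4: c:0→1
  (4Δ to stable)
t=3 Δ0: clk=1 b=0 g=0 d=1 a=1 f=1 e=1 c=1
  Δ1: clk:1→0, d:1→0
  Δ2: b:0→1, a:1→0
  Δ3: a:0→1, c:1→0
  Δ4: c:0→1
  (4Δ to stable)
t=4 Δ0: clk=0 b=1 g=0 d=0 a=1 f=1 e=1 c=1
  Δ1: clk:0→1, g:0→1
  Δ2: b:1→0, f:1→0
  Δ3: a:1→0
  Δ4: c:1→0
  (4Δ to stable)
t=5 Δ0: clk=1 b=0 g=1 d=0 a=0 f=0 e=1 c=0
  Δ1: clk:1→0, g:1→0, d:0→1, e:1→0
  Δ2: b:0→1, a:0→1
  Δ3: a:1→0, c:0→1
  Δ4: c:1→0
  (4Δ to stable)
t=6 Δ0: clk=0 b=1 g=0 d=1 a=0 f=0 e=0 c=0
  Δ1: clk:0→1
  Δ2: f:0→1
  (2Δ to stable)
t=7 Δ0: clk=1 b=1 g=0 d=1 a=0 f=1 e=0 c=0
  Δ1: clk:1→0, d:1→0, e:0→1
  Δ2: a:0→1
  Δ3: c:0→1
  (3Δ to stable)
t=8 Δ0: clk=0 b=1 g=0 d=0 a=1 f=1 e=1 c=1
  Δ1: clk:0→1, e:1→0
  Δ2: b:1→0, f:1→0
  Δ3: a:1→0
  Δ4: c:1→0
  (4Δ to stable)
t=9 Δ0: clk=1 b=0 g=0 d=0 a=0 f=0 e=0 c=0
  Δ1: clk:1→0, d:0→1
  Δ2: b:0→1, a:0→1
  Δ3: a:1→0, c:0→1
  Δ4: c:1→0
  (4Δ to stable)
t=10 Δ0: clk=0 b=1 g=0 d=1 a=0 f=0 e=0 c=0
  Δ1: clk:0→1
  Δ2: f:0→1
  (2Δ to stable)
t=11 Δ0: clk=1 b=1 g=0 d=1 a=0 f=1 e=0 c=0
  Δ1: clk:1→0, d:1→0
  Δ2: b:1→0, a:0→1
  Δ3: a:1→0, c:0→1
  Δ4: c:1→0
  (4Δ to stable)
t=12 Δ0: clk=0 b=0 g=0 d=0 a=0 f=1 e=0 c=0
  Δ1: clk:0→1
  Δ2: f:1→0
  (2Δ to stable)
t=13 Δ0: clk=1 b=0 g=0 d=0 a=0 f=0 e=0 c=0
  Δ1: clk:1→0, d:0→1
  Δ2: b:0→1, a:0→1
  Δ3: a:1→0, c:0→1
  Δ4: c:1→0
  (4Δ to stable)
t=14 Δ0: clk=0 b=1 g=0 d=1 a=0 f=0 e=0 c=0
  Δ1: clk:0→1
  Δ2: f:0→1
  (2Δ to stable)
t=15 Δ0: clk=1 b=1 g=0 d=1 a=0 f=1 e=0 c=0
  Δ1: clk:1→0, d:1→0
  Δ2: b:1→0, a:0→1
  Δ3: a:1→0, c:0→1
  Δ4: c:1→0
  (4Δ to stable)
t=16 Δ0: clk=0 b=0 g=0 d=0 a=0 f=1 e=0 c=0
  Δ1: clk:0→1
  Δ2: f:1→0
  (2Δ to stable)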